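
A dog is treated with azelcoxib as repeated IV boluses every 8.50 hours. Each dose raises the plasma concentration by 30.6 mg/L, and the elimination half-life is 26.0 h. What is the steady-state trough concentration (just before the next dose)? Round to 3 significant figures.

k = ln 2 / 26.0 = 0.02666 h⁻¹
Fraction remaining after one interval: e^(−kτ) = e^(−0.02666 × 8.50) = 0.7972
R = 1 / (1 − 0.7972) = 4.932
Css,max = 30.6 × 4.932 = 150.9 mg/L
Css,min = Css,max × e^(−kτ) = 150.9 × 0.7972 ≈ 120 mg/L

120 mg/L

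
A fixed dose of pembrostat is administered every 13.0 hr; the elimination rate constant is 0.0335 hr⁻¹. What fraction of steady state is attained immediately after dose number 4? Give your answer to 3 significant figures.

0.825

f_n = 1 − e^(−nkτ) = 1 − e^(−4 × 0.03350 × 13.0) = 1 − e^(−1.742) = 1 − 0.1752 ≈ 0.825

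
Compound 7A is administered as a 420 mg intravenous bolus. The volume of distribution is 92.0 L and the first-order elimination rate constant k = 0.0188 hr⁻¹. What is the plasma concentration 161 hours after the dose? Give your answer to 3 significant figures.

C₀ = dose / V = 420 / 92.0 = 4.565 mg/L
C(t) = C₀ e^(−kt) = 4.565 × e^(−0.01880 × 161) = 4.565 × e^(−3.027) = 4.565 × 0.04847 ≈ 0.221 mg/L

0.221 mg/L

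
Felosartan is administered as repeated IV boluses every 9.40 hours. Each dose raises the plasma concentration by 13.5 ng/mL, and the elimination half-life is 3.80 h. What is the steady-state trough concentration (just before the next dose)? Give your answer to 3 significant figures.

2.96 ng/mL

k = ln 2 / 3.80 = 0.1824 h⁻¹
Fraction remaining after one interval: e^(−kτ) = e^(−0.1824 × 9.40) = 0.1800
R = 1 / (1 − 0.1800) = 1.220
Css,max = 13.5 × 1.220 = 16.46 ng/mL
Css,min = Css,max × e^(−kτ) = 16.46 × 0.1800 ≈ 2.96 ng/mL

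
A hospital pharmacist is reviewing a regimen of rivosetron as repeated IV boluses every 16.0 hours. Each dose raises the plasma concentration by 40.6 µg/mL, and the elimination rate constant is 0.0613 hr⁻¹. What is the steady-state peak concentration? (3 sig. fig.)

Fraction remaining after one interval: e^(−kτ) = e^(−0.06130 × 16.0) = 0.3750
R = 1 / (1 − 0.3750) = 1.600
Css,max = 40.6 × 1.600 ≈ 65.0 µg/mL

65.0 µg/mL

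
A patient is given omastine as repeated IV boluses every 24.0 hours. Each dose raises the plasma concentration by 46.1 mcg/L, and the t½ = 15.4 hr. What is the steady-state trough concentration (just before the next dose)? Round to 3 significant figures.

k = ln 2 / 15.4 = 0.04501 hr⁻¹
Fraction remaining after one interval: e^(−kτ) = e^(−0.04501 × 24.0) = 0.3395
R = 1 / (1 − 0.3395) = 1.514
Css,max = 46.1 × 1.514 = 69.80 mcg/L
Css,min = Css,max × e^(−kτ) = 69.80 × 0.3395 ≈ 23.7 mcg/L

23.7 mcg/L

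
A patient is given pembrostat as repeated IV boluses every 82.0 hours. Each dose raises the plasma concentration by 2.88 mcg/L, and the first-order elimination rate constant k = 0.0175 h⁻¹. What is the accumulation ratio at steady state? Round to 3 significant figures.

Fraction remaining after one interval: e^(−kτ) = e^(−0.01750 × 82.0) = 0.2381
R = 1 / (1 − 0.2381) = 1 / 0.7619 ≈ 1.31

1.31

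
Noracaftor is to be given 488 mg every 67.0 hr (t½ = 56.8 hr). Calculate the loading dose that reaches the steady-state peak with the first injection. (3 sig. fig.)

k = ln 2 / 56.8 = 0.01220 hr⁻¹
Accumulation ratio R = 1 / (1 − e^(−kτ)) = 1 / (1 − e^(−0.01220×67.0)) = 1 / (1 − 0.4415) = 1.790
Loading dose = maintenance dose × R = 488 × 1.790 ≈ 874 mg

874 mg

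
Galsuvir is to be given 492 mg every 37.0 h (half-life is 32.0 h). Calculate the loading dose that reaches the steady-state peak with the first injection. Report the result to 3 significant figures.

k = ln 2 / 32.0 = 0.02166 h⁻¹
Accumulation ratio R = 1 / (1 − e^(−kτ)) = 1 / (1 − e^(−0.02166×37.0)) = 1 / (1 − 0.4487) = 1.814
Loading dose = maintenance dose × R = 492 × 1.814 ≈ 892 mg

892 mg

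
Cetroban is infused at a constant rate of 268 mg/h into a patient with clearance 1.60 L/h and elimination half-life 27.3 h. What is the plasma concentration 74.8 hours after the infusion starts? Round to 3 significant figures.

Css = rate / CL = 268 / 1.60 = 167.5 µg/mL
k = ln 2 / 27.3 = 0.02539 h⁻¹
C(t) = Css (1 − e^(−kt)) = 167.5 × (1 − e^(−1.899)) = 167.5 × 0.8503 ≈ 142 µg/mL

142 µg/mL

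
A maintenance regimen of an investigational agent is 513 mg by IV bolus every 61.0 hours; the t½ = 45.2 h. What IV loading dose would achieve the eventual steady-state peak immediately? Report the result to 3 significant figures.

844 mg

k = ln 2 / 45.2 = 0.01534 h⁻¹
Accumulation ratio R = 1 / (1 − e^(−kτ)) = 1 / (1 − e^(−0.01534×61.0)) = 1 / (1 − 0.3924) = 1.646
Loading dose = maintenance dose × R = 513 × 1.646 ≈ 844 mg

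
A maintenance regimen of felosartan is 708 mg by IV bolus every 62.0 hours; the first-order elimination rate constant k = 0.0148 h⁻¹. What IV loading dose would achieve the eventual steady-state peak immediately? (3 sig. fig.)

1180 mg

Accumulation ratio R = 1 / (1 − e^(−kτ)) = 1 / (1 − e^(−0.01480×62.0)) = 1 / (1 − 0.3995) = 1.665
Loading dose = maintenance dose × R = 708 × 1.665 ≈ 1180 mg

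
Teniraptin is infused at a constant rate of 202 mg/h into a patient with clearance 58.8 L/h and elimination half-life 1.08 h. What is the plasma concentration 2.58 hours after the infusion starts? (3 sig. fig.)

Css = rate / CL = 202 / 58.8 = 3.435 µg/mL
k = ln 2 / 1.08 = 0.6418 h⁻¹
C(t) = Css (1 − e^(−kt)) = 3.435 × (1 − e^(−1.656)) = 3.435 × 0.8091 ≈ 2.78 µg/mL

2.78 µg/mL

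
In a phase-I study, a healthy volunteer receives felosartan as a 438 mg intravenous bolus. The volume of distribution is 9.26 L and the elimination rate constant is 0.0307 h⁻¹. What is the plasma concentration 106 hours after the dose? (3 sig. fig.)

1.83 mg/L

C₀ = dose / V = 438 / 9.26 = 47.30 mg/L
C(t) = C₀ e^(−kt) = 47.30 × e^(−0.03070 × 106) = 47.30 × e^(−3.254) = 47.30 × 0.03861 ≈ 1.83 mg/L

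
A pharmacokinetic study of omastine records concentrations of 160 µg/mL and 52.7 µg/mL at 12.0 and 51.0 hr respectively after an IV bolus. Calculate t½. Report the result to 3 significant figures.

24.3 hours

k = ln(C₁/C₂) / (t₂ − t₁) = ln(160/52.7) / (51.0 − 12.0)
  = 1.111 / 39.00 = 0.02848 hr⁻¹
t½ = ln 2 / k = ln 2 / 0.02848 ≈ 24.3 hours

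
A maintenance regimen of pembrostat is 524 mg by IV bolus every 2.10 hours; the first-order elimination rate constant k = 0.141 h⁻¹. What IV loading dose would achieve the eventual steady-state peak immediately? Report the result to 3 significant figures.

2040 mg

Accumulation ratio R = 1 / (1 − e^(−kτ)) = 1 / (1 − e^(−0.1410×2.10)) = 1 / (1 − 0.7437) = 3.902
Loading dose = maintenance dose × R = 524 × 3.902 ≈ 2040 mg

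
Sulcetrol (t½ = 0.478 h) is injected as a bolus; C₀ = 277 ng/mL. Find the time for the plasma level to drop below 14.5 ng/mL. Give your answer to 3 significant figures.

2.03 hours

k = ln 2 / 0.478 = 1.450 h⁻¹
C(t) = C₀ e^(−kt)  ⇒  t = ln(C₀/C) / k
t = ln(277/14.5) / 1.450 = 2.950 / 1.450 ≈ 2.03 hours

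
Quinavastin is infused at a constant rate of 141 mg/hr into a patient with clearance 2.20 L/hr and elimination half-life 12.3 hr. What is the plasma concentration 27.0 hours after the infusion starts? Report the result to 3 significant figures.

50.1 mg/L

Css = rate / CL = 141 / 2.20 = 64.09 mg/L
k = ln 2 / 12.3 = 0.05635 hr⁻¹
C(t) = Css (1 − e^(−kt)) = 64.09 × (1 − e^(−1.522)) = 64.09 × 0.7816 ≈ 50.1 mg/L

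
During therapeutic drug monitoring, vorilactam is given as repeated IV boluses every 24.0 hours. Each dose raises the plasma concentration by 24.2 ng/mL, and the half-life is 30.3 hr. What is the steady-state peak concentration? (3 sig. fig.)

57.3 ng/mL

k = ln 2 / 30.3 = 0.02288 hr⁻¹
Fraction remaining after one interval: e^(−kτ) = e^(−0.02288 × 24.0) = 0.5775
R = 1 / (1 − 0.5775) = 2.367
Css,max = 24.2 × 2.367 ≈ 57.3 ng/mL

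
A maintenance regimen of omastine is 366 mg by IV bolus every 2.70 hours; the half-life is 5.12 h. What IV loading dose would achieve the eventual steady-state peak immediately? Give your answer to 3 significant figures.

1200 mg

k = ln 2 / 5.12 = 0.1354 h⁻¹
Accumulation ratio R = 1 / (1 − e^(−kτ)) = 1 / (1 − e^(−0.1354×2.70)) = 1 / (1 − 0.6938) = 3.266
Loading dose = maintenance dose × R = 366 × 3.266 ≈ 1200 mg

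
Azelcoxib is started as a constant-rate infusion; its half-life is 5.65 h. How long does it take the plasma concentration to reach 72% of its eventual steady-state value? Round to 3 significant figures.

10.4 hours

k = ln 2 / 5.65 = 0.1227 h⁻¹
f = 1 − e^(−kt)  ⇒  t = −ln(1 − f) / k
t = −ln(1 − 0.72) / 0.1227 = 1.273 / 0.1227 ≈ 10.4 hours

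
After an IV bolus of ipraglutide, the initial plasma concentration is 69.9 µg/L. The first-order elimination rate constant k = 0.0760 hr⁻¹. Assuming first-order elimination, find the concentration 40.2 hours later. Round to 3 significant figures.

C(t) = C₀ e^(−kt) = 69.9 × e^(−0.07600 × 40.2) = 69.9 × e^(−3.055) = 69.9 × 0.04711 ≈ 3.29 µg/L

3.29 µg/L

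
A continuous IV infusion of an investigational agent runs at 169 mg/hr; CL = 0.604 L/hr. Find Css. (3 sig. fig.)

280 mg/L

Css = infusion rate / CL = 169 / 0.604 ≈ 280 mg/L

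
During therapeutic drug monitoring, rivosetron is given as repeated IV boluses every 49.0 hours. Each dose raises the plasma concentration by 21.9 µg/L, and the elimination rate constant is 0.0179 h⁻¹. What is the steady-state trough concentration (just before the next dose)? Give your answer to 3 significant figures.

Fraction remaining after one interval: e^(−kτ) = e^(−0.01790 × 49.0) = 0.4160
R = 1 / (1 − 0.4160) = 1.712
Css,max = 21.9 × 1.712 = 37.50 µg/L
Css,min = Css,max × e^(−kτ) = 37.50 × 0.4160 ≈ 15.6 µg/L

15.6 µg/L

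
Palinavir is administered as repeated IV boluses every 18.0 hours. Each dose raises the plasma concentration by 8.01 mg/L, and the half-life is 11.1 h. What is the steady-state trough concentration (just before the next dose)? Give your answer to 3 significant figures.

k = ln 2 / 11.1 = 0.06245 h⁻¹
Fraction remaining after one interval: e^(−kτ) = e^(−0.06245 × 18.0) = 0.3250
R = 1 / (1 − 0.3250) = 1.481
Css,max = 8.01 × 1.481 = 11.87 mg/L
Css,min = Css,max × e^(−kτ) = 11.87 × 0.3250 ≈ 3.86 mg/L

3.86 mg/L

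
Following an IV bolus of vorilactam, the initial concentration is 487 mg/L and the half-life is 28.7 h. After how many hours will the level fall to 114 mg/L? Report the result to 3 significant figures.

60.1 hours

k = ln 2 / 28.7 = 0.02415 h⁻¹
C(t) = C₀ e^(−kt)  ⇒  t = ln(C₀/C) / k
t = ln(487/114) / 0.02415 = 1.452 / 0.02415 ≈ 60.1 hours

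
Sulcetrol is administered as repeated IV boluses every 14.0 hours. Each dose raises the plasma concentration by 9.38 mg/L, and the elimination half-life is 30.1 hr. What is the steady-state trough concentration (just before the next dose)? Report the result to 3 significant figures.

24.7 mg/L

k = ln 2 / 30.1 = 0.02303 hr⁻¹
Fraction remaining after one interval: e^(−kτ) = e^(−0.02303 × 14.0) = 0.7244
R = 1 / (1 − 0.7244) = 3.629
Css,max = 9.38 × 3.629 = 34.04 mg/L
Css,min = Css,max × e^(−kτ) = 34.04 × 0.7244 ≈ 24.7 mg/L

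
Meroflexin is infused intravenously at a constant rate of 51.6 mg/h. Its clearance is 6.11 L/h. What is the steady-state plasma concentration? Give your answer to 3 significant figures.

Css = infusion rate / CL = 51.6 / 6.11 ≈ 8.45 µg/mL

8.45 µg/mL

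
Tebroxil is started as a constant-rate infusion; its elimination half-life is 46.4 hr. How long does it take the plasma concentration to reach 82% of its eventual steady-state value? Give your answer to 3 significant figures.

115 hours

k = ln 2 / 46.4 = 0.01494 hr⁻¹
f = 1 − e^(−kt)  ⇒  t = −ln(1 − f) / k
t = −ln(1 − 0.82) / 0.01494 = 1.715 / 0.01494 ≈ 115 hours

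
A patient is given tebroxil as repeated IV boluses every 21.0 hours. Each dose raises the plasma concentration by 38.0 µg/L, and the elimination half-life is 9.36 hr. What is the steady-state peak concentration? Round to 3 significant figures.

48.2 µg/L

k = ln 2 / 9.36 = 0.07405 hr⁻¹
Fraction remaining after one interval: e^(−kτ) = e^(−0.07405 × 21.0) = 0.2112
R = 1 / (1 − 0.2112) = 1.268
Css,max = 38.0 × 1.268 ≈ 48.2 µg/L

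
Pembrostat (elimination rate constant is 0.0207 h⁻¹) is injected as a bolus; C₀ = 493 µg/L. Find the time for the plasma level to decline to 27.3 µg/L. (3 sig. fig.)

140 hours

C(t) = C₀ e^(−kt)  ⇒  t = ln(C₀/C) / k
t = ln(493/27.3) / 0.02070 = 2.894 / 0.02070 ≈ 140 hours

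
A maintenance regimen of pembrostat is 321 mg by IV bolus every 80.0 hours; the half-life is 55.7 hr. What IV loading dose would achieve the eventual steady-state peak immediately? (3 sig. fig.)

k = ln 2 / 55.7 = 0.01244 hr⁻¹
Accumulation ratio R = 1 / (1 − e^(−kτ)) = 1 / (1 − e^(−0.01244×80.0)) = 1 / (1 − 0.3695) = 1.586
Loading dose = maintenance dose × R = 321 × 1.586 ≈ 509 mg

509 mg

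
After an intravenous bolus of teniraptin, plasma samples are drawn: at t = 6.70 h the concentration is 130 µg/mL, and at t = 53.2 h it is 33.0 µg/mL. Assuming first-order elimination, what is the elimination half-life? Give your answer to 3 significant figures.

k = ln(C₁/C₂) / (t₂ − t₁) = ln(130/33.0) / (53.2 − 6.70)
  = 1.371 / 46.50 = 0.02948 h⁻¹
t½ = ln 2 / k = ln 2 / 0.02948 ≈ 23.5 hours

23.5 hours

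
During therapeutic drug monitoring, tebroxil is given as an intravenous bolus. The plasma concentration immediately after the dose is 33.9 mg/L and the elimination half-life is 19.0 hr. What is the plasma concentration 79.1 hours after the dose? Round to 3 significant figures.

k = ln 2 / 19.0 = 0.03648 hr⁻¹
79.1 hr is 4.163 half-lives, so C = 33.9 × (1/2)^4.163 = 33.9 × 0.05582 ≈ 1.89 mg/L

1.89 mg/L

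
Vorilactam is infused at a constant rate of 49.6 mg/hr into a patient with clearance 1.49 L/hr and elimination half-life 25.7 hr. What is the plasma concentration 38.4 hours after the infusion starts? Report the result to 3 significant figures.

Css = rate / CL = 49.6 / 1.49 = 33.29 mg/L
k = ln 2 / 25.7 = 0.02697 hr⁻¹
C(t) = Css (1 − e^(−kt)) = 33.29 × (1 − e^(−1.036)) = 33.29 × 0.6450 ≈ 21.5 mg/L

21.5 mg/L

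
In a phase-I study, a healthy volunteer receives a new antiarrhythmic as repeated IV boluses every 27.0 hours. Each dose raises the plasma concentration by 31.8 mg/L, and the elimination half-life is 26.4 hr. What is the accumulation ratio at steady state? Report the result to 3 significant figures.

1.97

k = ln 2 / 26.4 = 0.02626 hr⁻¹
Fraction remaining after one interval: e^(−kτ) = e^(−0.02626 × 27.0) = 0.4922
R = 1 / (1 − 0.4922) = 1 / 0.5078 ≈ 1.97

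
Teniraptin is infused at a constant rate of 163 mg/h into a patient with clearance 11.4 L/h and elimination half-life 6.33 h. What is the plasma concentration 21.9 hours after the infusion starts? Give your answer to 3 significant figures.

Css = rate / CL = 163 / 11.4 = 14.30 µg/mL
k = ln 2 / 6.33 = 0.1095 h⁻¹
C(t) = Css (1 − e^(−kt)) = 14.30 × (1 − e^(−2.398)) = 14.30 × 0.9091 ≈ 13.0 µg/mL

13.0 µg/mL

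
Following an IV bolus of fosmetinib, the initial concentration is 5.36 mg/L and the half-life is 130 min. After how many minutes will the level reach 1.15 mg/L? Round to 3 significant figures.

k = ln 2 / 130 = 0.005332 min⁻¹
C(t) = C₀ e^(−kt)  ⇒  t = ln(C₀/C) / k
t = ln(5.36/1.15) / 0.005332 = 1.539 / 0.005332 ≈ 289 minutes

289 minutes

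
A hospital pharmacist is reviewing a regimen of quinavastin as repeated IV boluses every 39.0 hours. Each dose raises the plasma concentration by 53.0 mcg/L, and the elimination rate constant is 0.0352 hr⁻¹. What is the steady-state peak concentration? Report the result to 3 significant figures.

Fraction remaining after one interval: e^(−kτ) = e^(−0.03520 × 39.0) = 0.2534
R = 1 / (1 − 0.2534) = 1.339
Css,max = 53.0 × 1.339 ≈ 71.0 mcg/L

71.0 mcg/L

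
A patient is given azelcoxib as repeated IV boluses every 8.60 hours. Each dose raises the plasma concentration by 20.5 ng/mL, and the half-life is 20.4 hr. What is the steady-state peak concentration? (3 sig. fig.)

80.9 ng/mL

k = ln 2 / 20.4 = 0.03398 hr⁻¹
Fraction remaining after one interval: e^(−kτ) = e^(−0.03398 × 8.60) = 0.7466
R = 1 / (1 − 0.7466) = 3.947
Css,max = 20.5 × 3.947 ≈ 80.9 ng/mL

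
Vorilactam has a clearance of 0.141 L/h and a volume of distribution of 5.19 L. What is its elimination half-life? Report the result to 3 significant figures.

25.5 hours

k = CL / V = 0.141 / 5.19 = 0.02717 h⁻¹
t½ = ln 2 / k = ln 2 / 0.02717 ≈ 25.5 hours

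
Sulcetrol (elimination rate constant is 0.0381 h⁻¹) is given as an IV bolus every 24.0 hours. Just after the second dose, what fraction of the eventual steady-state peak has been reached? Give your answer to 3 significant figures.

f_n = 1 − e^(−nkτ) = 1 − e^(−2 × 0.03810 × 24.0) = 1 − e^(−1.829) = 1 − 0.1606 ≈ 0.839

0.839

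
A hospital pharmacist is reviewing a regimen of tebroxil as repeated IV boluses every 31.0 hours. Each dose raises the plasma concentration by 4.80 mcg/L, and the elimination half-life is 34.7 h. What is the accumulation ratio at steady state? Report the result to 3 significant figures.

2.17

k = ln 2 / 34.7 = 0.01998 h⁻¹
Fraction remaining after one interval: e^(−kτ) = e^(−0.01998 × 31.0) = 0.5384
R = 1 / (1 − 0.5384) = 1 / 0.4616 ≈ 2.17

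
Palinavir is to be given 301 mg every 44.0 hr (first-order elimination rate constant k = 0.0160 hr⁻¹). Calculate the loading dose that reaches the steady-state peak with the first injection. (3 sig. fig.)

596 mg

Accumulation ratio R = 1 / (1 − e^(−kτ)) = 1 / (1 − e^(−0.01600×44.0)) = 1 / (1 − 0.4946) = 1.979
Loading dose = maintenance dose × R = 301 × 1.979 ≈ 596 mg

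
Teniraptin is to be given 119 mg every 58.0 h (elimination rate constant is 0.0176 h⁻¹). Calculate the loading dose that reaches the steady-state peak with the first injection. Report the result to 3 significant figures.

186 mg

Accumulation ratio R = 1 / (1 − e^(−kτ)) = 1 / (1 − e^(−0.01760×58.0)) = 1 / (1 − 0.3603) = 1.563
Loading dose = maintenance dose × R = 119 × 1.563 ≈ 186 mg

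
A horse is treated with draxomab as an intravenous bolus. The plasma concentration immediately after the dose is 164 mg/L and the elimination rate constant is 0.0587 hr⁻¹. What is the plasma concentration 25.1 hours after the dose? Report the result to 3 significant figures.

C(t) = C₀ e^(−kt) = 164 × e^(−0.05870 × 25.1) = 164 × e^(−1.473) = 164 × 0.2292 ≈ 37.6 mg/L

37.6 mg/L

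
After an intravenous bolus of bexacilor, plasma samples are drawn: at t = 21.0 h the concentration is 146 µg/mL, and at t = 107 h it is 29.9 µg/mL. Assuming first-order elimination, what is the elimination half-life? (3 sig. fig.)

37.6 hours

k = ln(C₁/C₂) / (t₂ − t₁) = ln(146/29.9) / (107 − 21.0)
  = 1.586 / 86.00 = 0.01844 h⁻¹
t½ = ln 2 / k = ln 2 / 0.01844 ≈ 37.6 hours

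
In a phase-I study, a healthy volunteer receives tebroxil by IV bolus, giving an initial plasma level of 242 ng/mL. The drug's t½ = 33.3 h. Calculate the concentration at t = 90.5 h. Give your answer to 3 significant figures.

k = ln 2 / 33.3 = 0.02082 h⁻¹
C(t) = C₀ e^(−kt) = 242 × e^(−0.02082 × 90.5) = 242 × e^(−1.884) = 242 × 0.1520 ≈ 36.8 ng/mL

36.8 ng/mL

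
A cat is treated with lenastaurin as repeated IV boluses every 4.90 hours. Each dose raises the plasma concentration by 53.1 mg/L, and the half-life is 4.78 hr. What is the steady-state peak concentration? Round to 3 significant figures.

k = ln 2 / 4.78 = 0.1450 hr⁻¹
Fraction remaining after one interval: e^(−kτ) = e^(−0.1450 × 4.90) = 0.4914
R = 1 / (1 − 0.4914) = 1.966
Css,max = 53.1 × 1.966 ≈ 104 mg/L

104 mg/L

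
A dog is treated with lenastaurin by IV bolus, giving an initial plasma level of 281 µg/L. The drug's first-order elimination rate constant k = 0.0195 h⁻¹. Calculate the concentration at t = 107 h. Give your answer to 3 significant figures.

34.9 µg/L

C(t) = C₀ e^(−kt) = 281 × e^(−0.01950 × 107) = 281 × e^(−2.087) = 281 × 0.1241 ≈ 34.9 µg/L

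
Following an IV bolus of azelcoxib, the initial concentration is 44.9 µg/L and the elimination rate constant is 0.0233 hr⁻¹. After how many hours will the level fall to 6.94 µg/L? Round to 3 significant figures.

80.1 hours

C(t) = C₀ e^(−kt)  ⇒  t = ln(C₀/C) / k
t = ln(44.9/6.94) / 0.02330 = 1.867 / 0.02330 ≈ 80.1 hours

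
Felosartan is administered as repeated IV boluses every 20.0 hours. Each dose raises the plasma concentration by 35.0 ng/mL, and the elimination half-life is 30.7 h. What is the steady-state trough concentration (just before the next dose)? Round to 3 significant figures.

61.3 ng/mL

k = ln 2 / 30.7 = 0.02258 h⁻¹
Fraction remaining after one interval: e^(−kτ) = e^(−0.02258 × 20.0) = 0.6366
R = 1 / (1 − 0.6366) = 2.752
Css,max = 35.0 × 2.752 = 96.32 ng/mL
Css,min = Css,max × e^(−kτ) = 96.32 × 0.6366 ≈ 61.3 ng/mL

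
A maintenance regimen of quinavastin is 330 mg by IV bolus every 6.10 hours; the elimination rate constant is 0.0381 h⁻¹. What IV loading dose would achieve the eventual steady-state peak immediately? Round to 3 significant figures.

1590 mg

Accumulation ratio R = 1 / (1 − e^(−kτ)) = 1 / (1 − e^(−0.03810×6.10)) = 1 / (1 − 0.7926) = 4.822
Loading dose = maintenance dose × R = 330 × 4.822 ≈ 1590 mg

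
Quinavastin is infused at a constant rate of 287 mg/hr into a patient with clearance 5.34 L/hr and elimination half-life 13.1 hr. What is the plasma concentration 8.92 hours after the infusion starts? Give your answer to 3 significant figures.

20.2 mg/L

Css = rate / CL = 287 / 5.34 = 53.75 mg/L
k = ln 2 / 13.1 = 0.05291 hr⁻¹
C(t) = Css (1 − e^(−kt)) = 53.75 × (1 − e^(−0.4720)) = 53.75 × 0.3762 ≈ 20.2 mg/L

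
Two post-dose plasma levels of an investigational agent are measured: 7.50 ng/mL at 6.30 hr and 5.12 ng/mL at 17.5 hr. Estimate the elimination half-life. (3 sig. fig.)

k = ln(C₁/C₂) / (t₂ − t₁) = ln(7.50/5.12) / (17.5 − 6.30)
  = 0.3817 / 11.20 = 0.03408 hr⁻¹
t½ = ln 2 / k = ln 2 / 0.03408 ≈ 20.3 hours

20.3 hours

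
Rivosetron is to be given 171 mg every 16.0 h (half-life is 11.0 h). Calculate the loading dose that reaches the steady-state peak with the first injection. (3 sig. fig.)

269 mg

k = ln 2 / 11.0 = 0.06301 h⁻¹
Accumulation ratio R = 1 / (1 − e^(−kτ)) = 1 / (1 − e^(−0.06301×16.0)) = 1 / (1 − 0.3649) = 1.574
Loading dose = maintenance dose × R = 171 × 1.574 ≈ 269 mg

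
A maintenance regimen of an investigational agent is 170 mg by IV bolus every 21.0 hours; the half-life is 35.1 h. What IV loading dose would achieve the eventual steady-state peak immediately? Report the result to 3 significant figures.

k = ln 2 / 35.1 = 0.01975 h⁻¹
Accumulation ratio R = 1 / (1 − e^(−kτ)) = 1 / (1 − e^(−0.01975×21.0)) = 1 / (1 − 0.6605) = 2.946
Loading dose = maintenance dose × R = 170 × 2.946 ≈ 501 mg

501 mg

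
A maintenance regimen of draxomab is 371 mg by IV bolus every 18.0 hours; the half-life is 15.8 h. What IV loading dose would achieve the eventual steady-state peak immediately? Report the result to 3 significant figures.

679 mg

k = ln 2 / 15.8 = 0.04387 h⁻¹
Accumulation ratio R = 1 / (1 − e^(−kτ)) = 1 / (1 − e^(−0.04387×18.0)) = 1 / (1 − 0.4540) = 1.831
Loading dose = maintenance dose × R = 371 × 1.831 ≈ 679 mg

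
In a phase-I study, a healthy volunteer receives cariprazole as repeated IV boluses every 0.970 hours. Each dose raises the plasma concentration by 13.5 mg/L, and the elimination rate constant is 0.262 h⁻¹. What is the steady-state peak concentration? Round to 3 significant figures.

60.2 mg/L

Fraction remaining after one interval: e^(−kτ) = e^(−0.2620 × 0.970) = 0.7756
R = 1 / (1 − 0.7756) = 4.456
Css,max = 13.5 × 4.456 ≈ 60.2 mg/L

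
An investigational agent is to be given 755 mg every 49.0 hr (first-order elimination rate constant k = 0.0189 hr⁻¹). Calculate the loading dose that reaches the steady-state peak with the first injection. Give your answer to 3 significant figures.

1250 mg

Accumulation ratio R = 1 / (1 − e^(−kτ)) = 1 / (1 − e^(−0.01890×49.0)) = 1 / (1 − 0.3961) = 1.656
Loading dose = maintenance dose × R = 755 × 1.656 ≈ 1250 mg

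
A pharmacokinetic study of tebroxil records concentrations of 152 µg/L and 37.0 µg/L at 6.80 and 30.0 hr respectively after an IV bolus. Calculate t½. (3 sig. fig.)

11.4 hours

k = ln(C₁/C₂) / (t₂ − t₁) = ln(152/37.0) / (30.0 − 6.80)
  = 1.413 / 23.20 = 0.06090 hr⁻¹
t½ = ln 2 / k = ln 2 / 0.06090 ≈ 11.4 hours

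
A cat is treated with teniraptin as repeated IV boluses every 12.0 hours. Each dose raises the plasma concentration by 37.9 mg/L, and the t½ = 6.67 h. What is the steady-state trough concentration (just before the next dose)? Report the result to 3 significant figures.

15.3 mg/L

k = ln 2 / 6.67 = 0.1039 h⁻¹
Fraction remaining after one interval: e^(−kτ) = e^(−0.1039 × 12.0) = 0.2874
R = 1 / (1 − 0.2874) = 1.403
Css,max = 37.9 × 1.403 = 53.18 mg/L
Css,min = Css,max × e^(−kτ) = 53.18 × 0.2874 ≈ 15.3 mg/L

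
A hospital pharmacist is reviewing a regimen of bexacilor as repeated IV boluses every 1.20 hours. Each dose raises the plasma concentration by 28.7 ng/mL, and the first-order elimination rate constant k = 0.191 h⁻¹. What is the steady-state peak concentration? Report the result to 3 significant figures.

Fraction remaining after one interval: e^(−kτ) = e^(−0.1910 × 1.20) = 0.7952
R = 1 / (1 − 0.7952) = 4.882
Css,max = 28.7 × 4.882 ≈ 140 ng/mL

140 ng/mL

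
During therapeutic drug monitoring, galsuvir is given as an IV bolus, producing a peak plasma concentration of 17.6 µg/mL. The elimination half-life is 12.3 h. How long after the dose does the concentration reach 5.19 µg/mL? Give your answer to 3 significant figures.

k = ln 2 / 12.3 = 0.05635 h⁻¹
C(t) = C₀ e^(−kt)  ⇒  t = ln(C₀/C) / k
t = ln(17.6/5.19) / 0.05635 = 1.221 / 0.05635 ≈ 21.7 hours

21.7 hours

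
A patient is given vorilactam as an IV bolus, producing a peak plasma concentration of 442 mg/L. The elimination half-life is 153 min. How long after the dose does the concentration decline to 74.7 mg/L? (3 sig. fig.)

k = ln 2 / 153 = 0.004530 min⁻¹
C(t) = C₀ e^(−kt)  ⇒  t = ln(C₀/C) / k
t = ln(442/74.7) / 0.004530 = 1.778 / 0.004530 ≈ 392 minutes

392 minutes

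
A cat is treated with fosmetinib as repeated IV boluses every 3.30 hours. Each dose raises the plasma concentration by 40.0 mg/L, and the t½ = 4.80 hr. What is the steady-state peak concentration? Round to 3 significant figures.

k = ln 2 / 4.80 = 0.1444 hr⁻¹
Fraction remaining after one interval: e^(−kτ) = e^(−0.1444 × 3.30) = 0.6209
R = 1 / (1 − 0.6209) = 2.638
Css,max = 40.0 × 2.638 ≈ 106 mg/L

106 mg/L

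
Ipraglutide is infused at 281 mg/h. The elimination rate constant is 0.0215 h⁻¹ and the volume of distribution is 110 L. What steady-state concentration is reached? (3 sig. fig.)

CL = k · V = 0.0215 × 110 = 2.365 L/h
Css = rate / CL = 281 / 2.365 ≈ 119 mg/L

119 mg/L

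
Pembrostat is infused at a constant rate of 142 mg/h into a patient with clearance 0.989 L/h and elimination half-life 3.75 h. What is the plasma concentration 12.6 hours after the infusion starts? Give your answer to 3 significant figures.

130 µg/mL

Css = rate / CL = 142 / 0.989 = 143.6 µg/mL
k = ln 2 / 3.75 = 0.1848 h⁻¹
C(t) = Css (1 − e^(−kt)) = 143.6 × (1 − e^(−2.329)) = 143.6 × 0.9026 ≈ 130 µg/mL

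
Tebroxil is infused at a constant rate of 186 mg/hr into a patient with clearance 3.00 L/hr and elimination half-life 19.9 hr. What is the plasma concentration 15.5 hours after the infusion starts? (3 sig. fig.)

Css = rate / CL = 186 / 3.00 = 62.00 µg/mL
k = ln 2 / 19.9 = 0.03483 hr⁻¹
C(t) = Css (1 − e^(−kt)) = 62.00 × (1 − e^(−0.5399)) = 62.00 × 0.4172 ≈ 25.9 µg/mL

25.9 µg/mL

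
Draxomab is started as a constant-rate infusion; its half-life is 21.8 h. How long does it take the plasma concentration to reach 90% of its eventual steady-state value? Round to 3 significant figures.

k = ln 2 / 21.8 = 0.03180 h⁻¹
f = 1 − e^(−kt)  ⇒  t = −ln(1 − f) / k
t = −ln(1 − 0.9) / 0.03180 = 2.303 / 0.03180 ≈ 72.4 hours

72.4 hours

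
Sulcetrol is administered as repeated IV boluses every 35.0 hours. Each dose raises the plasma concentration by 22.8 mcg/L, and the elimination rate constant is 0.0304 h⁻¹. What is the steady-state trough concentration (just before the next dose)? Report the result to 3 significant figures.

12.0 mcg/L

Fraction remaining after one interval: e^(−kτ) = e^(−0.03040 × 35.0) = 0.3451
R = 1 / (1 − 0.3451) = 1.527
Css,max = 22.8 × 1.527 = 34.81 mcg/L
Css,min = Css,max × e^(−kτ) = 34.81 × 0.3451 ≈ 12.0 mcg/L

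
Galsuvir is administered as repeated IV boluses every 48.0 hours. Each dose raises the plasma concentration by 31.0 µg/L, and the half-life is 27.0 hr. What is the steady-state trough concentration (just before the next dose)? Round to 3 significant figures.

k = ln 2 / 27.0 = 0.02567 hr⁻¹
Fraction remaining after one interval: e^(−kτ) = e^(−0.02567 × 48.0) = 0.2916
R = 1 / (1 − 0.2916) = 1.412
Css,max = 31.0 × 1.412 = 43.76 µg/L
Css,min = Css,max × e^(−kτ) = 43.76 × 0.2916 ≈ 12.8 µg/L

12.8 µg/L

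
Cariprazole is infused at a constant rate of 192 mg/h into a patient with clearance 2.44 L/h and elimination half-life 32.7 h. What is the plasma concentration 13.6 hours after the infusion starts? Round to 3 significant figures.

19.7 mg/L

Css = rate / CL = 192 / 2.44 = 78.69 mg/L
k = ln 2 / 32.7 = 0.02120 h⁻¹
C(t) = Css (1 − e^(−kt)) = 78.69 × (1 − e^(−0.2883)) = 78.69 × 0.2504 ≈ 19.7 mg/L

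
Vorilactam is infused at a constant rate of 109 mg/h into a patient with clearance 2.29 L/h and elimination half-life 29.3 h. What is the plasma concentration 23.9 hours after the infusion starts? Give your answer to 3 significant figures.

Css = rate / CL = 109 / 2.29 = 47.60 µg/mL
k = ln 2 / 29.3 = 0.02366 h⁻¹
C(t) = Css (1 − e^(−kt)) = 47.60 × (1 − e^(−0.5654)) = 47.60 × 0.4319 ≈ 20.6 µg/mL

20.6 µg/mL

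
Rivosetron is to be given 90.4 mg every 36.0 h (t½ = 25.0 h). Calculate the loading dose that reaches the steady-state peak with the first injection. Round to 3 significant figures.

k = ln 2 / 25.0 = 0.02773 h⁻¹
Accumulation ratio R = 1 / (1 − e^(−kτ)) = 1 / (1 − e^(−0.02773×36.0)) = 1 / (1 − 0.3686) = 1.584
Loading dose = maintenance dose × R = 90.4 × 1.584 ≈ 143 mg

143 mg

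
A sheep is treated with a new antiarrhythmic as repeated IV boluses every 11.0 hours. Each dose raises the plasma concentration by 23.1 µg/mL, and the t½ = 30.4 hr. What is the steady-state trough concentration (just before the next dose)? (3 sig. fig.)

81.0 µg/mL

k = ln 2 / 30.4 = 0.02280 hr⁻¹
Fraction remaining after one interval: e^(−kτ) = e^(−0.02280 × 11.0) = 0.7782
R = 1 / (1 − 0.7782) = 4.508
Css,max = 23.1 × 4.508 = 104.1 µg/mL
Css,min = Css,max × e^(−kτ) = 104.1 × 0.7782 ≈ 81.0 µg/mL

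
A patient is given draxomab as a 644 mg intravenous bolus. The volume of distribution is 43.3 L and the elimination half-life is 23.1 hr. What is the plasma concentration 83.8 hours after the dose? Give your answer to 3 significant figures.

1.20 µg/mL

C₀ = dose / V = 644 / 43.3 = 14.87 µg/mL
k = ln 2 / 23.1 = 0.03001 hr⁻¹
C(t) = C₀ e^(−kt) = 14.87 × e^(−0.03001 × 83.8) = 14.87 × e^(−2.515) = 14.87 × 0.08090 ≈ 1.20 µg/mL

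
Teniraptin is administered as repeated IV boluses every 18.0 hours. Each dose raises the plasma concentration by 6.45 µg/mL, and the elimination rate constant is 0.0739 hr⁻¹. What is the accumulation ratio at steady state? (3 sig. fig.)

1.36

Fraction remaining after one interval: e^(−kτ) = e^(−0.07390 × 18.0) = 0.2644
R = 1 / (1 − 0.2644) = 1 / 0.7356 ≈ 1.36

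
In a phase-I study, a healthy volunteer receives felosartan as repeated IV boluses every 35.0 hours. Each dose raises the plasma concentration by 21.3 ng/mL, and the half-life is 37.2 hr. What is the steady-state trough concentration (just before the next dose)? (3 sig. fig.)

k = ln 2 / 37.2 = 0.01863 hr⁻¹
Fraction remaining after one interval: e^(−kτ) = e^(−0.01863 × 35.0) = 0.5209
R = 1 / (1 − 0.5209) = 2.087
Css,max = 21.3 × 2.087 = 44.46 ng/mL
Css,min = Css,max × e^(−kτ) = 44.46 × 0.5209 ≈ 23.2 ng/mL

23.2 ng/mL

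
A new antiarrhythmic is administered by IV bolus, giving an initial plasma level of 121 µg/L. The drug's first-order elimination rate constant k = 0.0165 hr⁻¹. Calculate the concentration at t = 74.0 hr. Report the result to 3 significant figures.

35.7 µg/L

C(t) = C₀ e^(−kt) = 121 × e^(−0.01650 × 74.0) = 121 × e^(−1.221) = 121 × 0.2949 ≈ 35.7 µg/L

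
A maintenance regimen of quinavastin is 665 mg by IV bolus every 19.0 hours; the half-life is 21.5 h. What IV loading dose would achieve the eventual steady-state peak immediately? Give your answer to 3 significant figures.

1450 mg

k = ln 2 / 21.5 = 0.03224 h⁻¹
Accumulation ratio R = 1 / (1 − e^(−kτ)) = 1 / (1 − e^(−0.03224×19.0)) = 1 / (1 − 0.5420) = 2.183
Loading dose = maintenance dose × R = 665 × 2.183 ≈ 1450 mg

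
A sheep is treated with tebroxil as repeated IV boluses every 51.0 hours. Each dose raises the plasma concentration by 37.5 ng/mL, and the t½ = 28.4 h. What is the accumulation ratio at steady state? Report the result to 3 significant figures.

k = ln 2 / 28.4 = 0.02441 h⁻¹
Fraction remaining after one interval: e^(−kτ) = e^(−0.02441 × 51.0) = 0.2880
R = 1 / (1 − 0.2880) = 1 / 0.7120 ≈ 1.40

1.40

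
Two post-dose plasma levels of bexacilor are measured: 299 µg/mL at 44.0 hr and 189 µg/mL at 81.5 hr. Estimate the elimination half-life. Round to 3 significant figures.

56.7 hours

k = ln(C₁/C₂) / (t₂ − t₁) = ln(299/189) / (81.5 − 44.0)
  = 0.4587 / 37.50 = 0.01223 hr⁻¹
t½ = ln 2 / k = ln 2 / 0.01223 ≈ 56.7 hours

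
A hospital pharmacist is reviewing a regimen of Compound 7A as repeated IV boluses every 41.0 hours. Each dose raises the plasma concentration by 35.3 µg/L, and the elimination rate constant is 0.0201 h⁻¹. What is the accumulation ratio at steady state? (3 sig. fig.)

1.78

Fraction remaining after one interval: e^(−kτ) = e^(−0.02010 × 41.0) = 0.4386
R = 1 / (1 − 0.4386) = 1 / 0.5614 ≈ 1.78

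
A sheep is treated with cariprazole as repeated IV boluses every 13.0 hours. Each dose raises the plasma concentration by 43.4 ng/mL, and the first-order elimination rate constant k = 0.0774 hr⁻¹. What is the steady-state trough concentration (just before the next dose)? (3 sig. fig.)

25.0 ng/mL

Fraction remaining after one interval: e^(−kτ) = e^(−0.07740 × 13.0) = 0.3656
R = 1 / (1 − 0.3656) = 1.576
Css,max = 43.4 × 1.576 = 68.41 ng/mL
Css,min = Css,max × e^(−kτ) = 68.41 × 0.3656 ≈ 25.0 ng/mL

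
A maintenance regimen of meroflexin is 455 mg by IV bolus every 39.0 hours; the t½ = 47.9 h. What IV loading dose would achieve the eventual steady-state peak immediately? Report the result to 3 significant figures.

1060 mg

k = ln 2 / 47.9 = 0.01447 h⁻¹
Accumulation ratio R = 1 / (1 − e^(−kτ)) = 1 / (1 − e^(−0.01447×39.0)) = 1 / (1 − 0.5687) = 2.319
Loading dose = maintenance dose × R = 455 × 2.319 ≈ 1060 mg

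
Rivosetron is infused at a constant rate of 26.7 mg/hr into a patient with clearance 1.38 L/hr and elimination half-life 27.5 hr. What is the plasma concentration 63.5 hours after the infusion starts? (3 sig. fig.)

15.4 mg/L

Css = rate / CL = 26.7 / 1.38 = 19.35 mg/L
k = ln 2 / 27.5 = 0.02521 hr⁻¹
C(t) = Css (1 − e^(−kt)) = 19.35 × (1 − e^(−1.601)) = 19.35 × 0.7982 ≈ 15.4 mg/L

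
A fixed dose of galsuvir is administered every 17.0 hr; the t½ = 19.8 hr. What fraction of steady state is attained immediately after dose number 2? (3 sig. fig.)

k = ln 2 / 19.8 = 0.03501 hr⁻¹
f_n = 1 − e^(−nkτ) = 1 − e^(−2 × 0.03501 × 17.0) = 1 − e^(−1.190) = 1 − 0.3041 ≈ 0.696

0.696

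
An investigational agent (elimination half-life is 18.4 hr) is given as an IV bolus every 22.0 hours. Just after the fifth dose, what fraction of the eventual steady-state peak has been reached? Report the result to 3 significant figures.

k = ln 2 / 18.4 = 0.03767 hr⁻¹
f_n = 1 − e^(−nkτ) = 1 − e^(−5 × 0.03767 × 22.0) = 1 − e^(−4.144) = 1 − 0.01586 ≈ 0.984

0.984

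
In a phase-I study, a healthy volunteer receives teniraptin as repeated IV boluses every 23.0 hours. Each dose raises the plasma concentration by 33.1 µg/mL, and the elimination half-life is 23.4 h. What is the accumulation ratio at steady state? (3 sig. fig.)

2.02

k = ln 2 / 23.4 = 0.02962 h⁻¹
Fraction remaining after one interval: e^(−kτ) = e^(−0.02962 × 23.0) = 0.5060
R = 1 / (1 − 0.5060) = 1 / 0.4940 ≈ 2.02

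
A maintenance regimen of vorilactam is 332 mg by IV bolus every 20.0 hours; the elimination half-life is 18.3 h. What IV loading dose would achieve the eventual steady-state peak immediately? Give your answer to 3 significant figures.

625 mg

k = ln 2 / 18.3 = 0.03788 h⁻¹
Accumulation ratio R = 1 / (1 − e^(−kτ)) = 1 / (1 − e^(−0.03788×20.0)) = 1 / (1 − 0.4688) = 1.883
Loading dose = maintenance dose × R = 332 × 1.883 ≈ 625 mg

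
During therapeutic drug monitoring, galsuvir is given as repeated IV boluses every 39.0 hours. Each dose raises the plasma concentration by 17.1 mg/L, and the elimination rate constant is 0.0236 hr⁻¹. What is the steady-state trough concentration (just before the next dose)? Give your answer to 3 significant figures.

11.3 mg/L

Fraction remaining after one interval: e^(−kτ) = e^(−0.02360 × 39.0) = 0.3984
R = 1 / (1 − 0.3984) = 1.662
Css,max = 17.1 × 1.662 = 28.42 mg/L
Css,min = Css,max × e^(−kτ) = 28.42 × 0.3984 ≈ 11.3 mg/L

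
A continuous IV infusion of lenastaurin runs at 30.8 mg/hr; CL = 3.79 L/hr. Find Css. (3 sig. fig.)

8.13 µg/mL

Css = infusion rate / CL = 30.8 / 3.79 ≈ 8.13 µg/mL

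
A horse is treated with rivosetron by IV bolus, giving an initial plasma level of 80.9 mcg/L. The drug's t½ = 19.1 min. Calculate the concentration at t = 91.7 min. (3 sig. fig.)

2.90 mcg/L

k = ln 2 / 19.1 = 0.03629 min⁻¹
C(t) = C₀ e^(−kt) = 80.9 × e^(−0.03629 × 91.7) = 80.9 × e^(−3.328) = 80.9 × 0.03587 ≈ 2.90 mcg/L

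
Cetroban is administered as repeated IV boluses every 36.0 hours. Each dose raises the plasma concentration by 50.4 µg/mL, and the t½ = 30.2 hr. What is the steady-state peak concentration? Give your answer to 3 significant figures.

k = ln 2 / 30.2 = 0.02295 hr⁻¹
Fraction remaining after one interval: e^(−kτ) = e^(−0.02295 × 36.0) = 0.4377
R = 1 / (1 − 0.4377) = 1.778
Css,max = 50.4 × 1.778 ≈ 89.6 µg/mL

89.6 µg/mL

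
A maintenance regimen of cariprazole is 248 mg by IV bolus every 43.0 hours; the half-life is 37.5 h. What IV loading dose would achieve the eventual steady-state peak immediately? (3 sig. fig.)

452 mg

k = ln 2 / 37.5 = 0.01848 h⁻¹
Accumulation ratio R = 1 / (1 − e^(−kτ)) = 1 / (1 − e^(−0.01848×43.0)) = 1 / (1 − 0.4517) = 1.824
Loading dose = maintenance dose × R = 248 × 1.824 ≈ 452 mg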